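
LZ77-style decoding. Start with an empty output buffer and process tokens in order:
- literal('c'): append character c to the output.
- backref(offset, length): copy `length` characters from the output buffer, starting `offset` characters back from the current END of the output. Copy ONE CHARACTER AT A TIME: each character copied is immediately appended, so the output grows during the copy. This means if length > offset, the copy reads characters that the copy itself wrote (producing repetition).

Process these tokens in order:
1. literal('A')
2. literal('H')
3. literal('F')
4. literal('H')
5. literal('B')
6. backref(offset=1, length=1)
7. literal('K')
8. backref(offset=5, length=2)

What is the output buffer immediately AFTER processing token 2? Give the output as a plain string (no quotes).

Token 1: literal('A'). Output: "A"
Token 2: literal('H'). Output: "AH"

Answer: AH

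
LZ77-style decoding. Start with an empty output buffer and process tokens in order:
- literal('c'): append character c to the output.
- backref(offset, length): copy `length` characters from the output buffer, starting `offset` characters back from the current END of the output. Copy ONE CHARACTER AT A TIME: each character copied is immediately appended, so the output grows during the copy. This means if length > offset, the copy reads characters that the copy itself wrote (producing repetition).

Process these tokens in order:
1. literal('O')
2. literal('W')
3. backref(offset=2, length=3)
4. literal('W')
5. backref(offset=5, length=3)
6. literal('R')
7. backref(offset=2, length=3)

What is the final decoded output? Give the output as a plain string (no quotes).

Answer: OWOWOWWOWRWRW

Derivation:
Token 1: literal('O'). Output: "O"
Token 2: literal('W'). Output: "OW"
Token 3: backref(off=2, len=3) (overlapping!). Copied 'OWO' from pos 0. Output: "OWOWO"
Token 4: literal('W'). Output: "OWOWOW"
Token 5: backref(off=5, len=3). Copied 'WOW' from pos 1. Output: "OWOWOWWOW"
Token 6: literal('R'). Output: "OWOWOWWOWR"
Token 7: backref(off=2, len=3) (overlapping!). Copied 'WRW' from pos 8. Output: "OWOWOWWOWRWRW"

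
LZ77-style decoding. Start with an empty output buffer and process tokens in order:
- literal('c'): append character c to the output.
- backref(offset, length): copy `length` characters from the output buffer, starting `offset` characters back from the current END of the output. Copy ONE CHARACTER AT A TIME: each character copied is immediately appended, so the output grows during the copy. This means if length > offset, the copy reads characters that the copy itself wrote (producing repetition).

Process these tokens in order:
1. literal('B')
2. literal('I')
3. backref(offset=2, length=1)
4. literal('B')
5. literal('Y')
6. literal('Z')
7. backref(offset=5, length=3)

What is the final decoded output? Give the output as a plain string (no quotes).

Answer: BIBBYZIBB

Derivation:
Token 1: literal('B'). Output: "B"
Token 2: literal('I'). Output: "BI"
Token 3: backref(off=2, len=1). Copied 'B' from pos 0. Output: "BIB"
Token 4: literal('B'). Output: "BIBB"
Token 5: literal('Y'). Output: "BIBBY"
Token 6: literal('Z'). Output: "BIBBYZ"
Token 7: backref(off=5, len=3). Copied 'IBB' from pos 1. Output: "BIBBYZIBB"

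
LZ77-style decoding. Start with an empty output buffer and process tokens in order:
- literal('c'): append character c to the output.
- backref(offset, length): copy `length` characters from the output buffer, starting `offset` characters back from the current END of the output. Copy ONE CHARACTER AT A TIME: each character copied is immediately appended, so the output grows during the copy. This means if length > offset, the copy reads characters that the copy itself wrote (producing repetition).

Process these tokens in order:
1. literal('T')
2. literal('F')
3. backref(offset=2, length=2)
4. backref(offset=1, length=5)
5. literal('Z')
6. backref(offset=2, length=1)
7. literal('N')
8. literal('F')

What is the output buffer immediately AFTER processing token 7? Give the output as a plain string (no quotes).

Answer: TFTFFFFFFZFN

Derivation:
Token 1: literal('T'). Output: "T"
Token 2: literal('F'). Output: "TF"
Token 3: backref(off=2, len=2). Copied 'TF' from pos 0. Output: "TFTF"
Token 4: backref(off=1, len=5) (overlapping!). Copied 'FFFFF' from pos 3. Output: "TFTFFFFFF"
Token 5: literal('Z'). Output: "TFTFFFFFFZ"
Token 6: backref(off=2, len=1). Copied 'F' from pos 8. Output: "TFTFFFFFFZF"
Token 7: literal('N'). Output: "TFTFFFFFFZFN"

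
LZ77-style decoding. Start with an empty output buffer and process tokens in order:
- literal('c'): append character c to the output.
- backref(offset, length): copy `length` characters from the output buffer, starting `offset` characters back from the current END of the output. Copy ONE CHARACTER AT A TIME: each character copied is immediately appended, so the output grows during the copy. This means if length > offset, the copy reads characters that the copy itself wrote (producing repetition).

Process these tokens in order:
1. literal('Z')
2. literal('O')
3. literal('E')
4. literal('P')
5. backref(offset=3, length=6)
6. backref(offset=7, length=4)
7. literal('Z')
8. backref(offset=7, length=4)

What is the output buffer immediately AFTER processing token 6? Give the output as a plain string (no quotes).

Token 1: literal('Z'). Output: "Z"
Token 2: literal('O'). Output: "ZO"
Token 3: literal('E'). Output: "ZOE"
Token 4: literal('P'). Output: "ZOEP"
Token 5: backref(off=3, len=6) (overlapping!). Copied 'OEPOEP' from pos 1. Output: "ZOEPOEPOEP"
Token 6: backref(off=7, len=4). Copied 'POEP' from pos 3. Output: "ZOEPOEPOEPPOEP"

Answer: ZOEPOEPOEPPOEP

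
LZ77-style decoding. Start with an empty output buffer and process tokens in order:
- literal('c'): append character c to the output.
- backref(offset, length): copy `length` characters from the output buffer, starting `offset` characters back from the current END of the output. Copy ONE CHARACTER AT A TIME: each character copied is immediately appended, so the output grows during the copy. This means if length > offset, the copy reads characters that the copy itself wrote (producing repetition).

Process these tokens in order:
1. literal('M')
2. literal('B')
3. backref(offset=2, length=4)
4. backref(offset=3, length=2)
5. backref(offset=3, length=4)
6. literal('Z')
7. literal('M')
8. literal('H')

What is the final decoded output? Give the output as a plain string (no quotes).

Token 1: literal('M'). Output: "M"
Token 2: literal('B'). Output: "MB"
Token 3: backref(off=2, len=4) (overlapping!). Copied 'MBMB' from pos 0. Output: "MBMBMB"
Token 4: backref(off=3, len=2). Copied 'BM' from pos 3. Output: "MBMBMBBM"
Token 5: backref(off=3, len=4) (overlapping!). Copied 'BBMB' from pos 5. Output: "MBMBMBBMBBMB"
Token 6: literal('Z'). Output: "MBMBMBBMBBMBZ"
Token 7: literal('M'). Output: "MBMBMBBMBBMBZM"
Token 8: literal('H'). Output: "MBMBMBBMBBMBZMH"

Answer: MBMBMBBMBBMBZMH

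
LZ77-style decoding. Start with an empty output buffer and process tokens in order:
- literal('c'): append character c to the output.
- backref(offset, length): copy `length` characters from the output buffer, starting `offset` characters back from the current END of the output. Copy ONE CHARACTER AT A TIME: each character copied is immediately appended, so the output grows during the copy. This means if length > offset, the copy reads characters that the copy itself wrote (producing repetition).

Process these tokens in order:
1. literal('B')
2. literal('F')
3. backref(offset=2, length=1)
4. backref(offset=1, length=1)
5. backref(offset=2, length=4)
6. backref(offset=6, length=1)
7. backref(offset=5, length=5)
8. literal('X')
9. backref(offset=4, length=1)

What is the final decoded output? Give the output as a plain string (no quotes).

Token 1: literal('B'). Output: "B"
Token 2: literal('F'). Output: "BF"
Token 3: backref(off=2, len=1). Copied 'B' from pos 0. Output: "BFB"
Token 4: backref(off=1, len=1). Copied 'B' from pos 2. Output: "BFBB"
Token 5: backref(off=2, len=4) (overlapping!). Copied 'BBBB' from pos 2. Output: "BFBBBBBB"
Token 6: backref(off=6, len=1). Copied 'B' from pos 2. Output: "BFBBBBBBB"
Token 7: backref(off=5, len=5). Copied 'BBBBB' from pos 4. Output: "BFBBBBBBBBBBBB"
Token 8: literal('X'). Output: "BFBBBBBBBBBBBBX"
Token 9: backref(off=4, len=1). Copied 'B' from pos 11. Output: "BFBBBBBBBBBBBBXB"

Answer: BFBBBBBBBBBBBBXB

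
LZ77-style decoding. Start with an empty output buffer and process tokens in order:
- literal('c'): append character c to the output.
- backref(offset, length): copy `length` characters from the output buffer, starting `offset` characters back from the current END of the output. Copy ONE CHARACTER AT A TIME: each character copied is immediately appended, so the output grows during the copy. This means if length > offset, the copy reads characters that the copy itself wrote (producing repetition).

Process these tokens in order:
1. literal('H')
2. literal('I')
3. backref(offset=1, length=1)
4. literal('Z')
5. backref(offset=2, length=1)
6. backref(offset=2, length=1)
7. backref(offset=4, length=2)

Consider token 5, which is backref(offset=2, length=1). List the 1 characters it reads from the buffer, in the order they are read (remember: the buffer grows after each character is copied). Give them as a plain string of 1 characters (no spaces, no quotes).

Token 1: literal('H'). Output: "H"
Token 2: literal('I'). Output: "HI"
Token 3: backref(off=1, len=1). Copied 'I' from pos 1. Output: "HII"
Token 4: literal('Z'). Output: "HIIZ"
Token 5: backref(off=2, len=1). Buffer before: "HIIZ" (len 4)
  byte 1: read out[2]='I', append. Buffer now: "HIIZI"

Answer: I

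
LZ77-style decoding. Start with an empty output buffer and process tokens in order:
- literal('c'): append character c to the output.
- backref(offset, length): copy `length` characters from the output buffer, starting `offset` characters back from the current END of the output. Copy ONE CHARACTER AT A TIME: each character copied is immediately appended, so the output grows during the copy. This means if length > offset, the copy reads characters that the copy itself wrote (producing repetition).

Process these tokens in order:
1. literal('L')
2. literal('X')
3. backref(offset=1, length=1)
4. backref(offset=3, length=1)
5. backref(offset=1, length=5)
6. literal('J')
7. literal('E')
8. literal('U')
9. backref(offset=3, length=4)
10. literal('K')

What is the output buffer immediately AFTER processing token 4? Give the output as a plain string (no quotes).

Answer: LXXL

Derivation:
Token 1: literal('L'). Output: "L"
Token 2: literal('X'). Output: "LX"
Token 3: backref(off=1, len=1). Copied 'X' from pos 1. Output: "LXX"
Token 4: backref(off=3, len=1). Copied 'L' from pos 0. Output: "LXXL"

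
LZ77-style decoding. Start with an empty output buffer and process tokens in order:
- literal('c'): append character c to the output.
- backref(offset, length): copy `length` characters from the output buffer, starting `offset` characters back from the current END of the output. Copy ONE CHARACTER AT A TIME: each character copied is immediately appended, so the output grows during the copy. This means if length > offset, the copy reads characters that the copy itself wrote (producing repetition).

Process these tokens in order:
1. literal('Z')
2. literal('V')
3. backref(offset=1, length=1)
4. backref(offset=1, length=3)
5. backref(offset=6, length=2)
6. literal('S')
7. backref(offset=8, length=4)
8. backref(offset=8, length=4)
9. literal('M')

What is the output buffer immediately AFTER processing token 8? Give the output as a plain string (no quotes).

Token 1: literal('Z'). Output: "Z"
Token 2: literal('V'). Output: "ZV"
Token 3: backref(off=1, len=1). Copied 'V' from pos 1. Output: "ZVV"
Token 4: backref(off=1, len=3) (overlapping!). Copied 'VVV' from pos 2. Output: "ZVVVVV"
Token 5: backref(off=6, len=2). Copied 'ZV' from pos 0. Output: "ZVVVVVZV"
Token 6: literal('S'). Output: "ZVVVVVZVS"
Token 7: backref(off=8, len=4). Copied 'VVVV' from pos 1. Output: "ZVVVVVZVSVVVV"
Token 8: backref(off=8, len=4). Copied 'VZVS' from pos 5. Output: "ZVVVVVZVSVVVVVZVS"

Answer: ZVVVVVZVSVVVVVZVS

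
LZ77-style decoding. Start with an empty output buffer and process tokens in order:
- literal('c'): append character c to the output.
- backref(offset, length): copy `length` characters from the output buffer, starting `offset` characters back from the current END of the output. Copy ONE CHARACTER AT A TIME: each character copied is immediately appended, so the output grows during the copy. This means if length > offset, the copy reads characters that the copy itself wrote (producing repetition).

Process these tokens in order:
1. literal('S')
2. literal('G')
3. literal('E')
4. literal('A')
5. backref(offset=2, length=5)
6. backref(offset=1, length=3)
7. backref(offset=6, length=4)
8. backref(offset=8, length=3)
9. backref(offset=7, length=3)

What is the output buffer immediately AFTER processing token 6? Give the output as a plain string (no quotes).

Token 1: literal('S'). Output: "S"
Token 2: literal('G'). Output: "SG"
Token 3: literal('E'). Output: "SGE"
Token 4: literal('A'). Output: "SGEA"
Token 5: backref(off=2, len=5) (overlapping!). Copied 'EAEAE' from pos 2. Output: "SGEAEAEAE"
Token 6: backref(off=1, len=3) (overlapping!). Copied 'EEE' from pos 8. Output: "SGEAEAEAEEEE"

Answer: SGEAEAEAEEEE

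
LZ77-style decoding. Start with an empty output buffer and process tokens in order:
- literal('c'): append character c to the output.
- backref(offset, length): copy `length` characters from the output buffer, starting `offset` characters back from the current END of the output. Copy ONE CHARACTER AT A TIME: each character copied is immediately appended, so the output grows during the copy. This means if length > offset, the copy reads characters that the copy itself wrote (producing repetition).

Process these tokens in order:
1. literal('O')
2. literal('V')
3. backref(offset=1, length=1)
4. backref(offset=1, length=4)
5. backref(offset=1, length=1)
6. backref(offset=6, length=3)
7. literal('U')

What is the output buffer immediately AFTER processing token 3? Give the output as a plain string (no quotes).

Token 1: literal('O'). Output: "O"
Token 2: literal('V'). Output: "OV"
Token 3: backref(off=1, len=1). Copied 'V' from pos 1. Output: "OVV"

Answer: OVV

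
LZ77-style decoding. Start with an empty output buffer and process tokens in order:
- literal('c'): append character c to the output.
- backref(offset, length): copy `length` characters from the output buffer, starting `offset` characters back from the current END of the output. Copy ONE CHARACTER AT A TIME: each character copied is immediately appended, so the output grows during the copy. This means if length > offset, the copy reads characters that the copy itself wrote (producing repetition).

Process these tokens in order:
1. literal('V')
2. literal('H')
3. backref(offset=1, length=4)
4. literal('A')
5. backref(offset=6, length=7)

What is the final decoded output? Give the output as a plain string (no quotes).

Token 1: literal('V'). Output: "V"
Token 2: literal('H'). Output: "VH"
Token 3: backref(off=1, len=4) (overlapping!). Copied 'HHHH' from pos 1. Output: "VHHHHH"
Token 4: literal('A'). Output: "VHHHHHA"
Token 5: backref(off=6, len=7) (overlapping!). Copied 'HHHHHAH' from pos 1. Output: "VHHHHHAHHHHHAH"

Answer: VHHHHHAHHHHHAH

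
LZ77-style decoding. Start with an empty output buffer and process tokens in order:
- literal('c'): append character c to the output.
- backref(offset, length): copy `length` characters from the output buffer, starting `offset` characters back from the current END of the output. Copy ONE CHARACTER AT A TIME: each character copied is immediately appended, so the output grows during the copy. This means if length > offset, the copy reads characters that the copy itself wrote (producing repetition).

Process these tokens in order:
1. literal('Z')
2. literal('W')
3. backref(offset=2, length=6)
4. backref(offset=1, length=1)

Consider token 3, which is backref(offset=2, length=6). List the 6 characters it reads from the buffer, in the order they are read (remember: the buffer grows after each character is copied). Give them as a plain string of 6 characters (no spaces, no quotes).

Answer: ZWZWZW

Derivation:
Token 1: literal('Z'). Output: "Z"
Token 2: literal('W'). Output: "ZW"
Token 3: backref(off=2, len=6). Buffer before: "ZW" (len 2)
  byte 1: read out[0]='Z', append. Buffer now: "ZWZ"
  byte 2: read out[1]='W', append. Buffer now: "ZWZW"
  byte 3: read out[2]='Z', append. Buffer now: "ZWZWZ"
  byte 4: read out[3]='W', append. Buffer now: "ZWZWZW"
  byte 5: read out[4]='Z', append. Buffer now: "ZWZWZWZ"
  byte 6: read out[5]='W', append. Buffer now: "ZWZWZWZW"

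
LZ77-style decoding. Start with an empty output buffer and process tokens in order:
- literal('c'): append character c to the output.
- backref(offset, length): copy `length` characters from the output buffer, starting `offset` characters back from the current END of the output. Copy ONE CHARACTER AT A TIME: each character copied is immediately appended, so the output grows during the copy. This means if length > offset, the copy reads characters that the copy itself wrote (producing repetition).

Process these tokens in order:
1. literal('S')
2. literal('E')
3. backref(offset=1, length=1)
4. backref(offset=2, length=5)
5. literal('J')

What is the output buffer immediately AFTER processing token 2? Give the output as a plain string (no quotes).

Token 1: literal('S'). Output: "S"
Token 2: literal('E'). Output: "SE"

Answer: SE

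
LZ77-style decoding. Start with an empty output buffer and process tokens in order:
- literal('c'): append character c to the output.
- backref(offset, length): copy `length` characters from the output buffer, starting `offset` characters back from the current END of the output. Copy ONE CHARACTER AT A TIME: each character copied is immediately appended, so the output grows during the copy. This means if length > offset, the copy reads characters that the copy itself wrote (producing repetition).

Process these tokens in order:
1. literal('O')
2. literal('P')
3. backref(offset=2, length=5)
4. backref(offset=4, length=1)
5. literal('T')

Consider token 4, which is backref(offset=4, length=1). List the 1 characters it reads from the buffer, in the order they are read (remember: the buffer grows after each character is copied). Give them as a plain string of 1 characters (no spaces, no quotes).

Token 1: literal('O'). Output: "O"
Token 2: literal('P'). Output: "OP"
Token 3: backref(off=2, len=5) (overlapping!). Copied 'OPOPO' from pos 0. Output: "OPOPOPO"
Token 4: backref(off=4, len=1). Buffer before: "OPOPOPO" (len 7)
  byte 1: read out[3]='P', append. Buffer now: "OPOPOPOP"

Answer: P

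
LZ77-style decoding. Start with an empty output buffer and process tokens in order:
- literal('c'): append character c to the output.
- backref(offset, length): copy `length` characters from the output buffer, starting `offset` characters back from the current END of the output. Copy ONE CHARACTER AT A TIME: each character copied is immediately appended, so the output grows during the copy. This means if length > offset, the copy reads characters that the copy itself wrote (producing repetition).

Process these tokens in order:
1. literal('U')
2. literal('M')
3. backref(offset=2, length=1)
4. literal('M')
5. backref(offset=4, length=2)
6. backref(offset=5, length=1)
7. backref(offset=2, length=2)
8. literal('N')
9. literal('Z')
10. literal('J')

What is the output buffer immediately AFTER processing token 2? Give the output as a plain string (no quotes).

Answer: UM

Derivation:
Token 1: literal('U'). Output: "U"
Token 2: literal('M'). Output: "UM"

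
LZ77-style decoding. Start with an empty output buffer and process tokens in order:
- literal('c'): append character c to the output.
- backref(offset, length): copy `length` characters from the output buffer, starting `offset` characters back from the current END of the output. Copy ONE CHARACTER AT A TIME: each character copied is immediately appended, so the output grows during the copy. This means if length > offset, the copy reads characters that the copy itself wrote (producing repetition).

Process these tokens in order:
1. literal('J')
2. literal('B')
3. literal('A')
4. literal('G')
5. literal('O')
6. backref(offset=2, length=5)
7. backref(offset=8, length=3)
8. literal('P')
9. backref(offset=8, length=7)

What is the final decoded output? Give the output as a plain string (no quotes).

Token 1: literal('J'). Output: "J"
Token 2: literal('B'). Output: "JB"
Token 3: literal('A'). Output: "JBA"
Token 4: literal('G'). Output: "JBAG"
Token 5: literal('O'). Output: "JBAGO"
Token 6: backref(off=2, len=5) (overlapping!). Copied 'GOGOG' from pos 3. Output: "JBAGOGOGOG"
Token 7: backref(off=8, len=3). Copied 'AGO' from pos 2. Output: "JBAGOGOGOGAGO"
Token 8: literal('P'). Output: "JBAGOGOGOGAGOP"
Token 9: backref(off=8, len=7). Copied 'OGOGAGO' from pos 6. Output: "JBAGOGOGOGAGOPOGOGAGO"

Answer: JBAGOGOGOGAGOPOGOGAGO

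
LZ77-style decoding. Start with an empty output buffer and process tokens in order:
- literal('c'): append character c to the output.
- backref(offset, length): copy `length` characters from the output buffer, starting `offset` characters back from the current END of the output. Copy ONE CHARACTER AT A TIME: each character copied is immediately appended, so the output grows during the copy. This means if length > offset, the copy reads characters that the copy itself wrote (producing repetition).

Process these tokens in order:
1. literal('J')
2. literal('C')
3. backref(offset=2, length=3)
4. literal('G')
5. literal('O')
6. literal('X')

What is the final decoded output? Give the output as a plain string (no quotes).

Answer: JCJCJGOX

Derivation:
Token 1: literal('J'). Output: "J"
Token 2: literal('C'). Output: "JC"
Token 3: backref(off=2, len=3) (overlapping!). Copied 'JCJ' from pos 0. Output: "JCJCJ"
Token 4: literal('G'). Output: "JCJCJG"
Token 5: literal('O'). Output: "JCJCJGO"
Token 6: literal('X'). Output: "JCJCJGOX"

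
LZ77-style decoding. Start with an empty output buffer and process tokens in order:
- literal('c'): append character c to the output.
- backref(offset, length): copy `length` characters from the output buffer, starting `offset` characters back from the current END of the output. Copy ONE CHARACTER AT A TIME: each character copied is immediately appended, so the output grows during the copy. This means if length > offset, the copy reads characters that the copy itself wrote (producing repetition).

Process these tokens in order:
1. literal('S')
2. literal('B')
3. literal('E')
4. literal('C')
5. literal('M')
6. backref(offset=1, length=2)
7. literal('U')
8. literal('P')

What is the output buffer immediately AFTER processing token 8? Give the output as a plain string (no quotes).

Answer: SBECMMMUP

Derivation:
Token 1: literal('S'). Output: "S"
Token 2: literal('B'). Output: "SB"
Token 3: literal('E'). Output: "SBE"
Token 4: literal('C'). Output: "SBEC"
Token 5: literal('M'). Output: "SBECM"
Token 6: backref(off=1, len=2) (overlapping!). Copied 'MM' from pos 4. Output: "SBECMMM"
Token 7: literal('U'). Output: "SBECMMMU"
Token 8: literal('P'). Output: "SBECMMMUP"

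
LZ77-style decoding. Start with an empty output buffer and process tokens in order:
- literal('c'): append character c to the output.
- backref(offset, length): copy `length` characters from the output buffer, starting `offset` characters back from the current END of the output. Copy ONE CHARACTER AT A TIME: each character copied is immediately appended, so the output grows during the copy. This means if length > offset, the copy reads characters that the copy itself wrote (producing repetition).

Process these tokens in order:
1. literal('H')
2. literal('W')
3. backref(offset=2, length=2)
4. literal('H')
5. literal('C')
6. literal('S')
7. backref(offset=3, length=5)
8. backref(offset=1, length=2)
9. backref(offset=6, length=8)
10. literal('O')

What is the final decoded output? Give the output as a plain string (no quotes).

Token 1: literal('H'). Output: "H"
Token 2: literal('W'). Output: "HW"
Token 3: backref(off=2, len=2). Copied 'HW' from pos 0. Output: "HWHW"
Token 4: literal('H'). Output: "HWHWH"
Token 5: literal('C'). Output: "HWHWHC"
Token 6: literal('S'). Output: "HWHWHCS"
Token 7: backref(off=3, len=5) (overlapping!). Copied 'HCSHC' from pos 4. Output: "HWHWHCSHCSHC"
Token 8: backref(off=1, len=2) (overlapping!). Copied 'CC' from pos 11. Output: "HWHWHCSHCSHCCC"
Token 9: backref(off=6, len=8) (overlapping!). Copied 'CSHCCCCS' from pos 8. Output: "HWHWHCSHCSHCCCCSHCCCCS"
Token 10: literal('O'). Output: "HWHWHCSHCSHCCCCSHCCCCSO"

Answer: HWHWHCSHCSHCCCCSHCCCCSO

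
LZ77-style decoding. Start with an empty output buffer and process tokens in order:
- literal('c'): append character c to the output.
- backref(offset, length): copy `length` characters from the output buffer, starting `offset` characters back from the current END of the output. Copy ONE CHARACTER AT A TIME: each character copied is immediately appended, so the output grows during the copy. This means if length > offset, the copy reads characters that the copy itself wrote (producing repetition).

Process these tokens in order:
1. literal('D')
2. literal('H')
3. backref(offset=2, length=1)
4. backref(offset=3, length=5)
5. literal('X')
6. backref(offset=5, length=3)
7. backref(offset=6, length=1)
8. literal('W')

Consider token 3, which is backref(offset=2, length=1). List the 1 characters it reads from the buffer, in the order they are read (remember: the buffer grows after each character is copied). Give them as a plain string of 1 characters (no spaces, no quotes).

Token 1: literal('D'). Output: "D"
Token 2: literal('H'). Output: "DH"
Token 3: backref(off=2, len=1). Buffer before: "DH" (len 2)
  byte 1: read out[0]='D', append. Buffer now: "DHD"

Answer: D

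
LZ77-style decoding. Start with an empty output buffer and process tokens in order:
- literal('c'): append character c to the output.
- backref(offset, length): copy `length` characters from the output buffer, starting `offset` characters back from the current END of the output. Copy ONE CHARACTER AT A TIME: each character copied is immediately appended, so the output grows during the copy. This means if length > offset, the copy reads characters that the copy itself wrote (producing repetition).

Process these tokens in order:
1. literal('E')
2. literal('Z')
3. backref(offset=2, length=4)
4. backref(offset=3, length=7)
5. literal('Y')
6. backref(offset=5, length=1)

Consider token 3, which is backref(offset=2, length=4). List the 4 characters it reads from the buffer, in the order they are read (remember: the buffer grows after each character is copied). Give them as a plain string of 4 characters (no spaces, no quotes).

Answer: EZEZ

Derivation:
Token 1: literal('E'). Output: "E"
Token 2: literal('Z'). Output: "EZ"
Token 3: backref(off=2, len=4). Buffer before: "EZ" (len 2)
  byte 1: read out[0]='E', append. Buffer now: "EZE"
  byte 2: read out[1]='Z', append. Buffer now: "EZEZ"
  byte 3: read out[2]='E', append. Buffer now: "EZEZE"
  byte 4: read out[3]='Z', append. Buffer now: "EZEZEZ"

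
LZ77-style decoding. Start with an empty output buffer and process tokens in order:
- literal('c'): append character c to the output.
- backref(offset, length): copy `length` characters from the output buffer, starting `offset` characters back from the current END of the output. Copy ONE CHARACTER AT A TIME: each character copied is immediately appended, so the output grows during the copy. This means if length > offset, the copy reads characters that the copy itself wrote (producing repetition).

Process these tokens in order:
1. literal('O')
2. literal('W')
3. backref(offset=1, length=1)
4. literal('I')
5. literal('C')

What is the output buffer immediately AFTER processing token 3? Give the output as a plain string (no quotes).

Token 1: literal('O'). Output: "O"
Token 2: literal('W'). Output: "OW"
Token 3: backref(off=1, len=1). Copied 'W' from pos 1. Output: "OWW"

Answer: OWW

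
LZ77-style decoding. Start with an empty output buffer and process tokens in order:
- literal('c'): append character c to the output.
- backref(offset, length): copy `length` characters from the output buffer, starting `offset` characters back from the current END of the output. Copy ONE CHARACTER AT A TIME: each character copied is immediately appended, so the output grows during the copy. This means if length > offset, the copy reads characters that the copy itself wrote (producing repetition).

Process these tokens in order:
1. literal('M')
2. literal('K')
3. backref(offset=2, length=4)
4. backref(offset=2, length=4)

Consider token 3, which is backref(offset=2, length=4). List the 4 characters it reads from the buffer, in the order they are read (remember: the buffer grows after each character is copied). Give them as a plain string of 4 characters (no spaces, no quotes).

Token 1: literal('M'). Output: "M"
Token 2: literal('K'). Output: "MK"
Token 3: backref(off=2, len=4). Buffer before: "MK" (len 2)
  byte 1: read out[0]='M', append. Buffer now: "MKM"
  byte 2: read out[1]='K', append. Buffer now: "MKMK"
  byte 3: read out[2]='M', append. Buffer now: "MKMKM"
  byte 4: read out[3]='K', append. Buffer now: "MKMKMK"

Answer: MKMK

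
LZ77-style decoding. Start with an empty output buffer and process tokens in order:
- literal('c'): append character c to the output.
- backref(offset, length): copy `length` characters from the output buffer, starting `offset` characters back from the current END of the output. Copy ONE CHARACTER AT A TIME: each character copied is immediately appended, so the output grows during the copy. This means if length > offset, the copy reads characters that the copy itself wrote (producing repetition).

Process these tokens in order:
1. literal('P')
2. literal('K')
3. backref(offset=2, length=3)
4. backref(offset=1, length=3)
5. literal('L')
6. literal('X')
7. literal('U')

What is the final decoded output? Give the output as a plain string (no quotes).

Token 1: literal('P'). Output: "P"
Token 2: literal('K'). Output: "PK"
Token 3: backref(off=2, len=3) (overlapping!). Copied 'PKP' from pos 0. Output: "PKPKP"
Token 4: backref(off=1, len=3) (overlapping!). Copied 'PPP' from pos 4. Output: "PKPKPPPP"
Token 5: literal('L'). Output: "PKPKPPPPL"
Token 6: literal('X'). Output: "PKPKPPPPLX"
Token 7: literal('U'). Output: "PKPKPPPPLXU"

Answer: PKPKPPPPLXU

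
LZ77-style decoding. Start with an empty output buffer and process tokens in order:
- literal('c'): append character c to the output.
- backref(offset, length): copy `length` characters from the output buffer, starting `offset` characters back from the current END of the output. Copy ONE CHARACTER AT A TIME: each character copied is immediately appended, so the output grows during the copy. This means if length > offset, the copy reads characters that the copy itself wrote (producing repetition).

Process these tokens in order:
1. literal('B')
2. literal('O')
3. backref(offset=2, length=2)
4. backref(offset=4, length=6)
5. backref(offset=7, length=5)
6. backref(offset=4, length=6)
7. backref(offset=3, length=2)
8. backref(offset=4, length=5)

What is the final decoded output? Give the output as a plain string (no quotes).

Answer: BOBOBOBOBOOBOBOBOBOBOOBBOOBB

Derivation:
Token 1: literal('B'). Output: "B"
Token 2: literal('O'). Output: "BO"
Token 3: backref(off=2, len=2). Copied 'BO' from pos 0. Output: "BOBO"
Token 4: backref(off=4, len=6) (overlapping!). Copied 'BOBOBO' from pos 0. Output: "BOBOBOBOBO"
Token 5: backref(off=7, len=5). Copied 'OBOBO' from pos 3. Output: "BOBOBOBOBOOBOBO"
Token 6: backref(off=4, len=6) (overlapping!). Copied 'BOBOBO' from pos 11. Output: "BOBOBOBOBOOBOBOBOBOBO"
Token 7: backref(off=3, len=2). Copied 'OB' from pos 18. Output: "BOBOBOBOBOOBOBOBOBOBOOB"
Token 8: backref(off=4, len=5) (overlapping!). Copied 'BOOBB' from pos 19. Output: "BOBOBOBOBOOBOBOBOBOBOOBBOOBB"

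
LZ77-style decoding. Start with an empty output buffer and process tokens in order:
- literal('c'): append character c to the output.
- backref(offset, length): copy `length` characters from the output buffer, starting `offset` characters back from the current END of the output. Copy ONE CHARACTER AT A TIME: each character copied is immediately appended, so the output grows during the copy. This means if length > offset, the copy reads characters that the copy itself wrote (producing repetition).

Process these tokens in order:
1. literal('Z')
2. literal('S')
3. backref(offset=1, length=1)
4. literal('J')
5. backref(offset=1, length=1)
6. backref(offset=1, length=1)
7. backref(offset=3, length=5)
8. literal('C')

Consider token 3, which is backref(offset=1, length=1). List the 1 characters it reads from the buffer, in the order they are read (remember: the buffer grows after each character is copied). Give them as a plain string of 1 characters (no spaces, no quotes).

Token 1: literal('Z'). Output: "Z"
Token 2: literal('S'). Output: "ZS"
Token 3: backref(off=1, len=1). Buffer before: "ZS" (len 2)
  byte 1: read out[1]='S', append. Buffer now: "ZSS"

Answer: S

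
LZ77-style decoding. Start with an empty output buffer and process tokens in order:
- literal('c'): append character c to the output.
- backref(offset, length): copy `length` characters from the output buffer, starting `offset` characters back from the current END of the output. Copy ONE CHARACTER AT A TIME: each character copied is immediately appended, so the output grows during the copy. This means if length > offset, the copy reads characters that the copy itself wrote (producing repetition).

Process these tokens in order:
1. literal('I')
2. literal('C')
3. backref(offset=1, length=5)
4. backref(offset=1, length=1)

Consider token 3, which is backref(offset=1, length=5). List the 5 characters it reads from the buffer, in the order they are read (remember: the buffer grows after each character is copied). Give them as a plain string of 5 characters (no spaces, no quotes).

Token 1: literal('I'). Output: "I"
Token 2: literal('C'). Output: "IC"
Token 3: backref(off=1, len=5). Buffer before: "IC" (len 2)
  byte 1: read out[1]='C', append. Buffer now: "ICC"
  byte 2: read out[2]='C', append. Buffer now: "ICCC"
  byte 3: read out[3]='C', append. Buffer now: "ICCCC"
  byte 4: read out[4]='C', append. Buffer now: "ICCCCC"
  byte 5: read out[5]='C', append. Buffer now: "ICCCCCC"

Answer: CCCCC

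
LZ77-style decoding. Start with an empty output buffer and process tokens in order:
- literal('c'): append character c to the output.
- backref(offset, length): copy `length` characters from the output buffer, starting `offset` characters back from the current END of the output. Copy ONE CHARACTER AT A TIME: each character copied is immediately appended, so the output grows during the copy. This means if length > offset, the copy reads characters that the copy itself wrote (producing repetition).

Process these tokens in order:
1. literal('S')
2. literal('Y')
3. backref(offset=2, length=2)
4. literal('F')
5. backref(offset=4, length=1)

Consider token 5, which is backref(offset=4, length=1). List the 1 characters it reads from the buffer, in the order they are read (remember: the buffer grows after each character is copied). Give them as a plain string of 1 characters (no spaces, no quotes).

Answer: Y

Derivation:
Token 1: literal('S'). Output: "S"
Token 2: literal('Y'). Output: "SY"
Token 3: backref(off=2, len=2). Copied 'SY' from pos 0. Output: "SYSY"
Token 4: literal('F'). Output: "SYSYF"
Token 5: backref(off=4, len=1). Buffer before: "SYSYF" (len 5)
  byte 1: read out[1]='Y', append. Buffer now: "SYSYFY"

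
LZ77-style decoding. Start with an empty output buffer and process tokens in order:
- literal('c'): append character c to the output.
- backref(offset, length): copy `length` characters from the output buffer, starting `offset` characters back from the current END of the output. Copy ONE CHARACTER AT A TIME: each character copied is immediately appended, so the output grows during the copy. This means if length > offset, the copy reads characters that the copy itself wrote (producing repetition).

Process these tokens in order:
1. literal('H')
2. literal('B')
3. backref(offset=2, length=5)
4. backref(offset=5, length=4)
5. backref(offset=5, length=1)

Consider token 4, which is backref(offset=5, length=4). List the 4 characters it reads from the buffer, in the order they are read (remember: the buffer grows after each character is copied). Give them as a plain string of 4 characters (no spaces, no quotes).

Token 1: literal('H'). Output: "H"
Token 2: literal('B'). Output: "HB"
Token 3: backref(off=2, len=5) (overlapping!). Copied 'HBHBH' from pos 0. Output: "HBHBHBH"
Token 4: backref(off=5, len=4). Buffer before: "HBHBHBH" (len 7)
  byte 1: read out[2]='H', append. Buffer now: "HBHBHBHH"
  byte 2: read out[3]='B', append. Buffer now: "HBHBHBHHB"
  byte 3: read out[4]='H', append. Buffer now: "HBHBHBHHBH"
  byte 4: read out[5]='B', append. Buffer now: "HBHBHBHHBHB"

Answer: HBHB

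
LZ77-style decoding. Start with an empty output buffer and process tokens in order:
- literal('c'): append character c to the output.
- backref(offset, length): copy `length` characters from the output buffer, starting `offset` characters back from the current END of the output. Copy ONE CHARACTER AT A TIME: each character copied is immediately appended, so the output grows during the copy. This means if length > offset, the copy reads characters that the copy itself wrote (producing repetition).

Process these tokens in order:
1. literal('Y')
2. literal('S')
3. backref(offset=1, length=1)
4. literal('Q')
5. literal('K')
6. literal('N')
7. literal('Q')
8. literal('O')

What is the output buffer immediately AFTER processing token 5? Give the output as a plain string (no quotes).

Answer: YSSQK

Derivation:
Token 1: literal('Y'). Output: "Y"
Token 2: literal('S'). Output: "YS"
Token 3: backref(off=1, len=1). Copied 'S' from pos 1. Output: "YSS"
Token 4: literal('Q'). Output: "YSSQ"
Token 5: literal('K'). Output: "YSSQK"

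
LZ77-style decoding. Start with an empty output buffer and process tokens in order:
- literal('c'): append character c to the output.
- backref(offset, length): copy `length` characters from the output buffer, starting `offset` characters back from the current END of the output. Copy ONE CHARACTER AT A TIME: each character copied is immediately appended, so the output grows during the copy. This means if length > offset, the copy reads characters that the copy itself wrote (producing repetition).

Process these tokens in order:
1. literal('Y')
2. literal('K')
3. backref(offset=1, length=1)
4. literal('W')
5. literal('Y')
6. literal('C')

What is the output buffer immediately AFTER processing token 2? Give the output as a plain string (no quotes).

Token 1: literal('Y'). Output: "Y"
Token 2: literal('K'). Output: "YK"

Answer: YK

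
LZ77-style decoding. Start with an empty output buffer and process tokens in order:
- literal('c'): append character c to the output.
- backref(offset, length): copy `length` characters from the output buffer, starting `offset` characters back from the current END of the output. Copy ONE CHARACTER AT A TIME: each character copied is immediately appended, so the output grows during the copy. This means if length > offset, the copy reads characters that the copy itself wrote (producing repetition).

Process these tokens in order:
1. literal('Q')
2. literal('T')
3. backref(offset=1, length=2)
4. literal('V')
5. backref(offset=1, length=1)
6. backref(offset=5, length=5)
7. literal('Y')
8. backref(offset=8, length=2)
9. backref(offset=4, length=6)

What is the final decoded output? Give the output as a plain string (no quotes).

Answer: QTTTVVTTTVVYVVVYVVVY

Derivation:
Token 1: literal('Q'). Output: "Q"
Token 2: literal('T'). Output: "QT"
Token 3: backref(off=1, len=2) (overlapping!). Copied 'TT' from pos 1. Output: "QTTT"
Token 4: literal('V'). Output: "QTTTV"
Token 5: backref(off=1, len=1). Copied 'V' from pos 4. Output: "QTTTVV"
Token 6: backref(off=5, len=5). Copied 'TTTVV' from pos 1. Output: "QTTTVVTTTVV"
Token 7: literal('Y'). Output: "QTTTVVTTTVVY"
Token 8: backref(off=8, len=2). Copied 'VV' from pos 4. Output: "QTTTVVTTTVVYVV"
Token 9: backref(off=4, len=6) (overlapping!). Copied 'VYVVVY' from pos 10. Output: "QTTTVVTTTVVYVVVYVVVY"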